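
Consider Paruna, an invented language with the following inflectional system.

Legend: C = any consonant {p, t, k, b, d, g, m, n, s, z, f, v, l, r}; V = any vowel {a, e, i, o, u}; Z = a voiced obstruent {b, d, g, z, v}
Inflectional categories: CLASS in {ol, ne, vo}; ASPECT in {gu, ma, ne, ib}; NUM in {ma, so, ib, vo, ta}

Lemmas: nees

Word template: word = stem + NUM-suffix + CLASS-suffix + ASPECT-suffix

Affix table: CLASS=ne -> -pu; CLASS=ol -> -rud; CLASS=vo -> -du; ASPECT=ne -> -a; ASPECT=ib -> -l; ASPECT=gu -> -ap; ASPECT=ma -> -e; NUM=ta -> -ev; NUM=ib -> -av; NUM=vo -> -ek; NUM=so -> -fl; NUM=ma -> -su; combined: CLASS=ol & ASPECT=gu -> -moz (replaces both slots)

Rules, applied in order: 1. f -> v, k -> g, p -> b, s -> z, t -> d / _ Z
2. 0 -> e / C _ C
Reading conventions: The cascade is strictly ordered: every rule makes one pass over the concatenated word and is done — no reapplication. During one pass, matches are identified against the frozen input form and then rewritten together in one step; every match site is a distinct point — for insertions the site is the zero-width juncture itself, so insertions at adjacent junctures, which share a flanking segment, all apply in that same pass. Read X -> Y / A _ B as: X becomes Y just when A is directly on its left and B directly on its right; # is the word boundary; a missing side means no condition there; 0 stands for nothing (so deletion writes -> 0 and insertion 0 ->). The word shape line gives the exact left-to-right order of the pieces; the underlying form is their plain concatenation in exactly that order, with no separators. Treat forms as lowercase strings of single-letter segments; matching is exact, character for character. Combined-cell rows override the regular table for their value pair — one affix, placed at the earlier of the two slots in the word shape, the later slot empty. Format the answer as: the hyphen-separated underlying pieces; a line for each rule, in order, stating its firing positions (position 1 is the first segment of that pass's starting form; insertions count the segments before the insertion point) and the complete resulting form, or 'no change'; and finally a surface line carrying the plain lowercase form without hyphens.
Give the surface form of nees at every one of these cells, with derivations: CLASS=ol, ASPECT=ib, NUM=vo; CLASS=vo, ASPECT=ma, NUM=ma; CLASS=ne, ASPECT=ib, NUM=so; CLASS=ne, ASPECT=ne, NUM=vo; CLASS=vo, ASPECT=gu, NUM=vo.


cell CLASS=ol, ASPECT=ib, NUM=vo:
underlying: nees-ek-rud-l
1. f -> v, k -> g, p -> b, s -> z, t -> d / _ Z: no change
2. 0 -> e / C _ C: inserts after position(s) 6, 9: neesekerudel
surface: neesekerudel

cell CLASS=vo, ASPECT=ma, NUM=ma:
underlying: nees-su-du-e
1. f -> v, k -> g, p -> b, s -> z, t -> d / _ Z: no change
2. 0 -> e / C _ C: inserts after position(s) 4: neesesudue
surface: neesesudue

cell CLASS=ne, ASPECT=ib, NUM=so:
underlying: nees-fl-pu-l
1. f -> v, k -> g, p -> b, s -> z, t -> d / _ Z: no change
2. 0 -> e / C _ C: inserts after position(s) 4, 5, 6: neesefelepul
surface: neesefelepul

cell CLASS=ne, ASPECT=ne, NUM=vo:
underlying: nees-ek-pu-a
1. f -> v, k -> g, p -> b, s -> z, t -> d / _ Z: no change
2. 0 -> e / C _ C: inserts after position(s) 6: neesekepua
surface: neesekepua

cell CLASS=vo, ASPECT=gu, NUM=vo:
underlying: nees-ek-du-ap
1. f -> v, k -> g, p -> b, s -> z, t -> d / _ Z: fires at position(s) 6: neesegduap
2. 0 -> e / C _ C: inserts after position(s) 6: neesegeduap
surface: neesegeduap


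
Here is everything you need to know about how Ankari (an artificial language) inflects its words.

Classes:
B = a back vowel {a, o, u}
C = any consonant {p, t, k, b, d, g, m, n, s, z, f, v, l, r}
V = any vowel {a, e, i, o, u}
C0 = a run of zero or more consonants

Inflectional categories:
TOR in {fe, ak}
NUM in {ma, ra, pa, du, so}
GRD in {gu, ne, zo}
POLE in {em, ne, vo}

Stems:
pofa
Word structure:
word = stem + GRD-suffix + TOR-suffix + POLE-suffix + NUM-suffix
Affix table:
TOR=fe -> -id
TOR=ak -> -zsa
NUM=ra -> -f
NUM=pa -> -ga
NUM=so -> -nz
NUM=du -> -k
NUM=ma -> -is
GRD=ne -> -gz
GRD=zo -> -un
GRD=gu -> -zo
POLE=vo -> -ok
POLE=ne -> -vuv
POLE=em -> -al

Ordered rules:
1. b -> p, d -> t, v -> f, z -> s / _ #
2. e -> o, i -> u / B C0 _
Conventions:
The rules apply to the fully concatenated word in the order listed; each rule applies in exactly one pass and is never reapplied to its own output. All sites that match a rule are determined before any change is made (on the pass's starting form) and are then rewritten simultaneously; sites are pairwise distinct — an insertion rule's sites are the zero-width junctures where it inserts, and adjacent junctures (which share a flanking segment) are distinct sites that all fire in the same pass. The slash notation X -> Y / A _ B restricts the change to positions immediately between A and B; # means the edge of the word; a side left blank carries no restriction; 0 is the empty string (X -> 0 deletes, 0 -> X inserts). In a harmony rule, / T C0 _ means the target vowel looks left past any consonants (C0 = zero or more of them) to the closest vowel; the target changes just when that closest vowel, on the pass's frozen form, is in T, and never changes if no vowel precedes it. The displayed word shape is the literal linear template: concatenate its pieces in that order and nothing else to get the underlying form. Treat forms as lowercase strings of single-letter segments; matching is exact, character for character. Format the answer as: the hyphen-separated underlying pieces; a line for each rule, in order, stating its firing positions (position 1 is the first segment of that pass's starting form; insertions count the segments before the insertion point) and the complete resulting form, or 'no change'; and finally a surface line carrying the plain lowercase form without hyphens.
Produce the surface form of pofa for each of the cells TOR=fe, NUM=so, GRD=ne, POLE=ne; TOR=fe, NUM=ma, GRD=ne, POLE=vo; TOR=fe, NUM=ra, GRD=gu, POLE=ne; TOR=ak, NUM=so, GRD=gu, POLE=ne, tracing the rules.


cell TOR=fe, NUM=so, GRD=ne, POLE=ne:
underlying: pofa-gz-id-vuv-nz
1. b -> p, d -> t, v -> f, z -> s / _ #: fires at position(s) 13: pofagzidvuvns
2. e -> o, i -> u / B C0 _: fires at position(s) 7: pofagzudvuvns
surface: pofagzudvuvns

cell TOR=fe, NUM=ma, GRD=ne, POLE=vo:
underlying: pofa-gz-id-ok-is
1. b -> p, d -> t, v -> f, z -> s / _ #: no change
2. e -> o, i -> u / B C0 _: fires at position(s) 7, 11: pofagzudokus
surface: pofagzudokus

cell TOR=fe, NUM=ra, GRD=gu, POLE=ne:
underlying: pofa-zo-id-vuv-f
1. b -> p, d -> t, v -> f, z -> s / _ #: no change
2. e -> o, i -> u / B C0 _: fires at position(s) 7: pofazoudvuvf
surface: pofazoudvuvf

cell TOR=ak, NUM=so, GRD=gu, POLE=ne:
underlying: pofa-zo-zsa-vuv-nz
1. b -> p, d -> t, v -> f, z -> s / _ #: fires at position(s) 14: pofazozsavuvns
2. e -> o, i -> u / B C0 _: no change
surface: pofazozsavuvns


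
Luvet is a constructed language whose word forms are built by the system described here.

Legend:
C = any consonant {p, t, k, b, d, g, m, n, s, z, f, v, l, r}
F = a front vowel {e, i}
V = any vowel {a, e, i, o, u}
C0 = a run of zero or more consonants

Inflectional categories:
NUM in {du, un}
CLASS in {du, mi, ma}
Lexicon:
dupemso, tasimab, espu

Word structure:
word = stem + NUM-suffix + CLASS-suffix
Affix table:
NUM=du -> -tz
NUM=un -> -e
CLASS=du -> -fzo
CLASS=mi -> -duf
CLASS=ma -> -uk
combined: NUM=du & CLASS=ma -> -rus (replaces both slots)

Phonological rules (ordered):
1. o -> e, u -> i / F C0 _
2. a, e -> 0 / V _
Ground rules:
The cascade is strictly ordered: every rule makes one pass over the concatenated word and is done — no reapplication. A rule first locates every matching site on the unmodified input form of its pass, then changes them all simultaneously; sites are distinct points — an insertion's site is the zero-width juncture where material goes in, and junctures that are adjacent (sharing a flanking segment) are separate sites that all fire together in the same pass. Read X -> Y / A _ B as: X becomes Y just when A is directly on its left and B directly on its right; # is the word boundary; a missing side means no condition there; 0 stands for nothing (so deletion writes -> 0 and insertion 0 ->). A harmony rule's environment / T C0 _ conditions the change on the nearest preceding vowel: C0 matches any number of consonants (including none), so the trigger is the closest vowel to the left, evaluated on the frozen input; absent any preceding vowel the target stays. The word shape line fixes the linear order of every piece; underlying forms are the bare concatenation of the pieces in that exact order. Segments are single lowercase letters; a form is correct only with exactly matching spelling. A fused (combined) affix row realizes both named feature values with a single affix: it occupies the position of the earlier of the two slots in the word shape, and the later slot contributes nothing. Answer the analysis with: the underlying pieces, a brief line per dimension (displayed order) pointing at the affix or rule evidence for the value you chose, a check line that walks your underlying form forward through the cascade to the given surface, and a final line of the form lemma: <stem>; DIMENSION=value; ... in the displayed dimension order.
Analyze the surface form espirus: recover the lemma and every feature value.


underlying: espu-rus
NUM=du - signalled by the combined affix row
CLASS=ma - signalled by the combined affix row
check: espurus -> espirus -> espirus
lemma: espu; NUM=du; CLASS=ma


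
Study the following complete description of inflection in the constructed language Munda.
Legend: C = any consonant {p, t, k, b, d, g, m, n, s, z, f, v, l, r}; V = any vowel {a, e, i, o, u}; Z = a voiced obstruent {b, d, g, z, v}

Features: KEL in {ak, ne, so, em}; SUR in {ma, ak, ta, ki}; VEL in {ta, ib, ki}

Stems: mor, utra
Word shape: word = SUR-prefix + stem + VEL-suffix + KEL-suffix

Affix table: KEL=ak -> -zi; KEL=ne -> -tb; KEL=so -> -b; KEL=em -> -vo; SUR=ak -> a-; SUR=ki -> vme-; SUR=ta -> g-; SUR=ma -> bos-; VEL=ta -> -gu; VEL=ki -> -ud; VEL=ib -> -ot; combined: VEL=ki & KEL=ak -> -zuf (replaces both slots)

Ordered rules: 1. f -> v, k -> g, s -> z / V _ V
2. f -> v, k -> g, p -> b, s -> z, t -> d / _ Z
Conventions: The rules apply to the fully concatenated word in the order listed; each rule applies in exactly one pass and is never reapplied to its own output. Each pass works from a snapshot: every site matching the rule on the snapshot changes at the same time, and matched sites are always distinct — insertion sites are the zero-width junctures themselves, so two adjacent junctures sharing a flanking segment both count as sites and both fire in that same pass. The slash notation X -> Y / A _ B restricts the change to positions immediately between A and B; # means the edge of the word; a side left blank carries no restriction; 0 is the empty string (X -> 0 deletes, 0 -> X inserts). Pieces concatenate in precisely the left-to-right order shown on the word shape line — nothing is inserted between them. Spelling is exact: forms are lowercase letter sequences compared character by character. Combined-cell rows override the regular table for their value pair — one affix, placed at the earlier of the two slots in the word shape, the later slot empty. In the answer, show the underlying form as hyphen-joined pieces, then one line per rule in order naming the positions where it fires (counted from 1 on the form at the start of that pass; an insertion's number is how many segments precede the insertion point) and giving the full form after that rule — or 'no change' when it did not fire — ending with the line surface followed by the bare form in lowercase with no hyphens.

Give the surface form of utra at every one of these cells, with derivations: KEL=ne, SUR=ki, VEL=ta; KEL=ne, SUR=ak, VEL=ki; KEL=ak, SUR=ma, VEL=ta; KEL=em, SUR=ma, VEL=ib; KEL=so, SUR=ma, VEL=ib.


cell KEL=ne, SUR=ki, VEL=ta:
underlying: vme-utra-gu-tb
1. f -> v, k -> g, s -> z / V _ V: no change
2. f -> v, k -> g, p -> b, s -> z, t -> d / _ Z: fires at position(s) 10: vmeutragudb
surface: vmeutragudb

cell KEL=ne, SUR=ak, VEL=ki:
underlying: a-utra-ud-tb
1. f -> v, k -> g, s -> z / V _ V: no change
2. f -> v, k -> g, p -> b, s -> z, t -> d / _ Z: fires at position(s) 8: autrauddb
surface: autrauddb

cell KEL=ak, SUR=ma, VEL=ta:
underlying: bos-utra-gu-zi
1. f -> v, k -> g, s -> z / V _ V: fires at position(s) 3: bozutraguzi
2. f -> v, k -> g, p -> b, s -> z, t -> d / _ Z: no change
surface: bozutraguzi

cell KEL=em, SUR=ma, VEL=ib:
underlying: bos-utra-ot-vo
1. f -> v, k -> g, s -> z / V _ V: fires at position(s) 3: bozutraotvo
2. f -> v, k -> g, p -> b, s -> z, t -> d / _ Z: fires at position(s) 9: bozutraodvo
surface: bozutraodvo

cell KEL=so, SUR=ma, VEL=ib:
underlying: bos-utra-ot-b
1. f -> v, k -> g, s -> z / V _ V: fires at position(s) 3: bozutraotb
2. f -> v, k -> g, p -> b, s -> z, t -> d / _ Z: fires at position(s) 9: bozutraodb
surface: bozutraodb


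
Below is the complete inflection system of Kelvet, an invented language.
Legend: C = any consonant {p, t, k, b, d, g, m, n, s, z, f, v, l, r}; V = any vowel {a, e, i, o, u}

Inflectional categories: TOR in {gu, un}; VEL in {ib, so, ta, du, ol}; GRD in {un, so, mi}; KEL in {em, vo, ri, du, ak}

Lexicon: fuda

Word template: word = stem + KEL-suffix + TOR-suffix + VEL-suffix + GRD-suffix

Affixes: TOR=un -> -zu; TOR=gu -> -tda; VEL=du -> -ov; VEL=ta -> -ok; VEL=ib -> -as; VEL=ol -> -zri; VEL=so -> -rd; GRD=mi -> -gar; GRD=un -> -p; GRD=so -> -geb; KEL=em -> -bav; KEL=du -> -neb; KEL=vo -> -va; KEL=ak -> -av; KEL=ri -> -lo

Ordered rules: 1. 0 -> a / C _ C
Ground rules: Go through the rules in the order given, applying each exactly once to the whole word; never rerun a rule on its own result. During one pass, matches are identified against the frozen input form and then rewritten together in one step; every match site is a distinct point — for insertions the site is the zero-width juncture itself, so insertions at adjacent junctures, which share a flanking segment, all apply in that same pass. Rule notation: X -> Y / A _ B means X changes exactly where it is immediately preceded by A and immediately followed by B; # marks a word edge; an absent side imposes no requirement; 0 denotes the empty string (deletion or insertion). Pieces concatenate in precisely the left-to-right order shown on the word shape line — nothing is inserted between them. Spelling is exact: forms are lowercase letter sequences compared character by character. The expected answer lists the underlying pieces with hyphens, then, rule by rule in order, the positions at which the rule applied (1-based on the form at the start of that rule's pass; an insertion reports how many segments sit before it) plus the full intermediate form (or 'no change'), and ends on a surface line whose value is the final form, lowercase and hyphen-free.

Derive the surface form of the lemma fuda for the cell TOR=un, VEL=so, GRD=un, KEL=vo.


underlying: fuda-va-zu-rd-p
1. 0 -> a / C _ C: inserts after position(s) 9, 10: fudavazuradap
surface: fudavazuradap


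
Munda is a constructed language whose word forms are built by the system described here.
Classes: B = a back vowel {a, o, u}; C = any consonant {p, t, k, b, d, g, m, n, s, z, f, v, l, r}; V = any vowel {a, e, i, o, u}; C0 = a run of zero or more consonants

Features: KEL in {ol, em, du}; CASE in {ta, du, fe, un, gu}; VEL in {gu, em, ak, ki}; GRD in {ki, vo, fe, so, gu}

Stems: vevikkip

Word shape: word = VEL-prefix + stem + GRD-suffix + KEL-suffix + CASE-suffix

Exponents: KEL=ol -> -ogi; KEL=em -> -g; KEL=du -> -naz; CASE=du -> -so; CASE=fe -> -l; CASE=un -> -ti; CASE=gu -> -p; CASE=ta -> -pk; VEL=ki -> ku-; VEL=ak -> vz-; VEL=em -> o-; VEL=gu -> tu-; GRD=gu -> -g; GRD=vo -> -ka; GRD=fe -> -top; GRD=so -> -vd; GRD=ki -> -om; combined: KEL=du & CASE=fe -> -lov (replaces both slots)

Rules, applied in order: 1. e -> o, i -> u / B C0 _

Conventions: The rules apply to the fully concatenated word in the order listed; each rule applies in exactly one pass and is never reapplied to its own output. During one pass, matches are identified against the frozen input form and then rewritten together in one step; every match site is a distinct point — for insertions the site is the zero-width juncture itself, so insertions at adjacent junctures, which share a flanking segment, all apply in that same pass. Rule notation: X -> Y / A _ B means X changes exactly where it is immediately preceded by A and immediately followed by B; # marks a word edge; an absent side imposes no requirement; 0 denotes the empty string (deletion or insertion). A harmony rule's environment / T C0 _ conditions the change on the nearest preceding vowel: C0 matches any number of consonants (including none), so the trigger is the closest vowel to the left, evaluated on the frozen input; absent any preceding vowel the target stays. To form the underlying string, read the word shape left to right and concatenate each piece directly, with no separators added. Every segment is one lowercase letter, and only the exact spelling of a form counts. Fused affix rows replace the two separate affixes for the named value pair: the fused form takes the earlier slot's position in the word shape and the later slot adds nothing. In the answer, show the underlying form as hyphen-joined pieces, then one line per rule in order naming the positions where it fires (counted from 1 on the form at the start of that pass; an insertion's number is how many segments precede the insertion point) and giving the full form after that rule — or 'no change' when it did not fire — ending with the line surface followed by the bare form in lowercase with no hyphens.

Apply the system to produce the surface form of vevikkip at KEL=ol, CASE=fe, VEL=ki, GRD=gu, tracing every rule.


underlying: ku-vevikkip-g-ogi-l
1. e -> o, i -> u / B C0 _: fires at position(s) 4, 14: kuvovikkipgogul
surface: kuvovikkipgogul


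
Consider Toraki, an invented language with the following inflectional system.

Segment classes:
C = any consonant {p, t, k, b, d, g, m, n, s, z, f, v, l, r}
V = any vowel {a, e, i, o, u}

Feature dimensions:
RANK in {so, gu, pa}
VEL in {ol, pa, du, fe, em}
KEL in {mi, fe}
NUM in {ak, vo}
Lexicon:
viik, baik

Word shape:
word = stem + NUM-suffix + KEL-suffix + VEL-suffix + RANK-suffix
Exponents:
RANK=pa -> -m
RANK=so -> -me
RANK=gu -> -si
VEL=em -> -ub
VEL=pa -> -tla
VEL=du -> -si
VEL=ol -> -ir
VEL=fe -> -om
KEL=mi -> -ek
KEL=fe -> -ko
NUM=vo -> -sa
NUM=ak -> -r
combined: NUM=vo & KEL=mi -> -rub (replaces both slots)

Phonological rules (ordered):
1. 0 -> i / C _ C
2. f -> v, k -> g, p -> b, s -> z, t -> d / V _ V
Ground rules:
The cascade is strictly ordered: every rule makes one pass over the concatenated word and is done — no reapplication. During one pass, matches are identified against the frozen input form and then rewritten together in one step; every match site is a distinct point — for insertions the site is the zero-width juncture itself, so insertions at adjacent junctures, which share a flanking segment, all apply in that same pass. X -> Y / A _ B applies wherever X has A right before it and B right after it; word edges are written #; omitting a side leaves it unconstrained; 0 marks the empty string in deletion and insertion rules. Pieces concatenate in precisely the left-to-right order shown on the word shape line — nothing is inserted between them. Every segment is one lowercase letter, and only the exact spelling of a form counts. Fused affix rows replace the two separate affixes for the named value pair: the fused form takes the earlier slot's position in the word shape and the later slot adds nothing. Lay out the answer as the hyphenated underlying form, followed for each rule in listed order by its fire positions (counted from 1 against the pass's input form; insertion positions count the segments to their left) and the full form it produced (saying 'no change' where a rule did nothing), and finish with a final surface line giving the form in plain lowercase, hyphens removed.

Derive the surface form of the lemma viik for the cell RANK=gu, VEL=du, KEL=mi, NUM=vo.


underlying: viik-rub-si-si
1. 0 -> i / C _ C: inserts after position(s) 4, 7: viikirubisisi
2. f -> v, k -> g, p -> b, s -> z, t -> d / V _ V: fires at position(s) 4, 10, 12: viigirubizizi
surface: viigirubizizi


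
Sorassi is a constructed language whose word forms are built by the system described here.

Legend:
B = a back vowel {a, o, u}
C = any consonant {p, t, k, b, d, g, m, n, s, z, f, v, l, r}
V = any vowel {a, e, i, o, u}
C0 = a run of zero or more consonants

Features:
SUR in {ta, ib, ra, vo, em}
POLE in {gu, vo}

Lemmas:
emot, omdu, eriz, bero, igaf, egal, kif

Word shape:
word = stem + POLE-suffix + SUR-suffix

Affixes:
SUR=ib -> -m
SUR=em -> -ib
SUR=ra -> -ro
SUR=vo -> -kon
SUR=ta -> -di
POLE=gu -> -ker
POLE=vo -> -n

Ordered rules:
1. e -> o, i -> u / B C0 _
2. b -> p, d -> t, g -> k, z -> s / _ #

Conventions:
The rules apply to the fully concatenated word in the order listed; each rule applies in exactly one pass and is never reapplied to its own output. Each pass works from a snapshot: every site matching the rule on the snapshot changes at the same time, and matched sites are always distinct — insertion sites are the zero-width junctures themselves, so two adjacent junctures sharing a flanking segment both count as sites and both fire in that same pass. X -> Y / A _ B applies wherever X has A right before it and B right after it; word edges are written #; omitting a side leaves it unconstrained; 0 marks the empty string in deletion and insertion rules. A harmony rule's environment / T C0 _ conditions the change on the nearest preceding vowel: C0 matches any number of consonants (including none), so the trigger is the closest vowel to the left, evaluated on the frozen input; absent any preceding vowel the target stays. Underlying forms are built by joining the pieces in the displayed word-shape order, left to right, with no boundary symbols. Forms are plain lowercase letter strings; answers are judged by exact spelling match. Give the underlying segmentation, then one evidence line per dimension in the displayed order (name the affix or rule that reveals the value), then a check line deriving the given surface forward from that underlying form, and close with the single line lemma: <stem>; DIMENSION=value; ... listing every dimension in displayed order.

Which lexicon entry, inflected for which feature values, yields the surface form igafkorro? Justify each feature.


underlying: igaf-ker-ro
SUR=ra - signalled by the affix -ro
POLE=gu - signalled by the affix -ker
check: igafkerro -> igafkorro -> igafkorro
lemma: igaf; SUR=ra; POLE=gu


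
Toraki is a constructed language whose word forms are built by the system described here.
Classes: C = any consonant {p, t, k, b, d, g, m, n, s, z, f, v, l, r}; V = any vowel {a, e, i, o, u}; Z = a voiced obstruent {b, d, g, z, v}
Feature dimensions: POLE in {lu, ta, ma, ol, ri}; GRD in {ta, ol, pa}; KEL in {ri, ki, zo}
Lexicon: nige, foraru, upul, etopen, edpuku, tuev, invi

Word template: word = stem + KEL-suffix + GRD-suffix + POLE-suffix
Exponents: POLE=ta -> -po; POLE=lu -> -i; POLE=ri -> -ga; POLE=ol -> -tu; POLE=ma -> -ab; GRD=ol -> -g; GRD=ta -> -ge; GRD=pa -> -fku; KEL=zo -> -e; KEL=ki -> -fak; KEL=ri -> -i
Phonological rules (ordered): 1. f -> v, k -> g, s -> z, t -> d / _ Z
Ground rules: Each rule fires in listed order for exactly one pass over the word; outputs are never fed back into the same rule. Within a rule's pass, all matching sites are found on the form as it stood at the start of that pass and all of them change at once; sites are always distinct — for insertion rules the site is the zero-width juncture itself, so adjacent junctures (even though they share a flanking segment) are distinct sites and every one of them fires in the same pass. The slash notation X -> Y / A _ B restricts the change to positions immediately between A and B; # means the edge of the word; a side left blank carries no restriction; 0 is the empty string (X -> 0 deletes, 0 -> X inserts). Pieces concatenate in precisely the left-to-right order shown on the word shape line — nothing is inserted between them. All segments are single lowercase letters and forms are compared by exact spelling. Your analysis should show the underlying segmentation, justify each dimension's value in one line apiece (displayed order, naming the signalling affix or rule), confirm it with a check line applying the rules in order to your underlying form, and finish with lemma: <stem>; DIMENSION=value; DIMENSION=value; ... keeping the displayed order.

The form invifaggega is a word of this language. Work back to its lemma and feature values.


underlying: invi-fak-ge-ga
POLE=ri - signalled by the affix -ga
GRD=ta - signalled by the affix -ge
KEL=ki - signalled by the affix -fak
check: invifakgega -> invifaggega
lemma: invi; POLE=ri; GRD=ta; KEL=ki


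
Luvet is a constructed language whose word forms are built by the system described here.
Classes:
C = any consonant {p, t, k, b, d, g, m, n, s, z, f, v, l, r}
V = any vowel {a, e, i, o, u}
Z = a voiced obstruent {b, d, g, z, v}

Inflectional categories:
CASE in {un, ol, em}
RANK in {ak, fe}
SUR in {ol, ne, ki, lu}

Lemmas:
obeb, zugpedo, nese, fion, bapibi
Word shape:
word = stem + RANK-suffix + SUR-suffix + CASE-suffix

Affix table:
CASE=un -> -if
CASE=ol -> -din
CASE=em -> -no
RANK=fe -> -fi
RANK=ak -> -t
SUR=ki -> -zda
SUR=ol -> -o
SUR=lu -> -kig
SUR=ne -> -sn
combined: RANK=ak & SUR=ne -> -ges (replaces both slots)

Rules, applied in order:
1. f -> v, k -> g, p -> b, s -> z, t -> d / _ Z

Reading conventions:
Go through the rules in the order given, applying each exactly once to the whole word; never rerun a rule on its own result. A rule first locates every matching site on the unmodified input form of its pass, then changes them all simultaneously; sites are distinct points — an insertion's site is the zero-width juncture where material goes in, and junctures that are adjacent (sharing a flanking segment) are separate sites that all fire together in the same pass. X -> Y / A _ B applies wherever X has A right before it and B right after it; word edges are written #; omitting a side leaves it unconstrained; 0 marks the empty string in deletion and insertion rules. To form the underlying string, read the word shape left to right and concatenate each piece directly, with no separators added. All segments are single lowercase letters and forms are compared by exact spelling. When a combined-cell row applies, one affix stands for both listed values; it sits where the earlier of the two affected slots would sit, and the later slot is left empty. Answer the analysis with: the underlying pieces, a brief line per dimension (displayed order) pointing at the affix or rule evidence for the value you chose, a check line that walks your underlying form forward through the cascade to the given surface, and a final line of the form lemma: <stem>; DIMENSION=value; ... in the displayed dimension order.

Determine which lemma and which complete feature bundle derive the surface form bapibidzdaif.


underlying: bapibi-t-zda-if
CASE=un - signalled by the affix -if
RANK=ak - signalled by the affix -t
SUR=ki - signalled by the affix -zda
check: bapibitzdaif -> bapibidzdaif
lemma: bapibi; CASE=un; RANK=ak; SUR=ki


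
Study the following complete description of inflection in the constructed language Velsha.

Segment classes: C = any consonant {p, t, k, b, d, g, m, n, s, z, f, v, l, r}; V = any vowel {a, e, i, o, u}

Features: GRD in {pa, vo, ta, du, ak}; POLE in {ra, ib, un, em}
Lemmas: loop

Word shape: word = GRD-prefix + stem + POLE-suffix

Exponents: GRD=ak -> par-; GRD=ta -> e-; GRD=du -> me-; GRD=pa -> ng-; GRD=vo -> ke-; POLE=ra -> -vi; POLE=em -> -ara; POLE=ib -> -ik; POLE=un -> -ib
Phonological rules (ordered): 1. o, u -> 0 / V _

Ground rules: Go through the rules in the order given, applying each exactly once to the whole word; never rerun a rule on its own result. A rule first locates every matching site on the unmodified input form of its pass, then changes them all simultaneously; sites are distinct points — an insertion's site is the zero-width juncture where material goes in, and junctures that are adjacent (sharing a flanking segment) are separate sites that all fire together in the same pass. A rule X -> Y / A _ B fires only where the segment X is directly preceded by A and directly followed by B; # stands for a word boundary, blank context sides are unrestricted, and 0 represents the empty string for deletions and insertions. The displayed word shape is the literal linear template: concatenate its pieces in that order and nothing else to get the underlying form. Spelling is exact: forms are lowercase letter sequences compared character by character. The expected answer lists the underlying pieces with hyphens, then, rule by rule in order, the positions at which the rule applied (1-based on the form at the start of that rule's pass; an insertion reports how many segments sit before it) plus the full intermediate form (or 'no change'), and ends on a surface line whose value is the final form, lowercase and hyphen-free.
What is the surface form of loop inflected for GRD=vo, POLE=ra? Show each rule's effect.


underlying: ke-loop-vi
1. o, u -> 0 / V _: fires at position(s) 5: kelopvi
surface: kelopvi


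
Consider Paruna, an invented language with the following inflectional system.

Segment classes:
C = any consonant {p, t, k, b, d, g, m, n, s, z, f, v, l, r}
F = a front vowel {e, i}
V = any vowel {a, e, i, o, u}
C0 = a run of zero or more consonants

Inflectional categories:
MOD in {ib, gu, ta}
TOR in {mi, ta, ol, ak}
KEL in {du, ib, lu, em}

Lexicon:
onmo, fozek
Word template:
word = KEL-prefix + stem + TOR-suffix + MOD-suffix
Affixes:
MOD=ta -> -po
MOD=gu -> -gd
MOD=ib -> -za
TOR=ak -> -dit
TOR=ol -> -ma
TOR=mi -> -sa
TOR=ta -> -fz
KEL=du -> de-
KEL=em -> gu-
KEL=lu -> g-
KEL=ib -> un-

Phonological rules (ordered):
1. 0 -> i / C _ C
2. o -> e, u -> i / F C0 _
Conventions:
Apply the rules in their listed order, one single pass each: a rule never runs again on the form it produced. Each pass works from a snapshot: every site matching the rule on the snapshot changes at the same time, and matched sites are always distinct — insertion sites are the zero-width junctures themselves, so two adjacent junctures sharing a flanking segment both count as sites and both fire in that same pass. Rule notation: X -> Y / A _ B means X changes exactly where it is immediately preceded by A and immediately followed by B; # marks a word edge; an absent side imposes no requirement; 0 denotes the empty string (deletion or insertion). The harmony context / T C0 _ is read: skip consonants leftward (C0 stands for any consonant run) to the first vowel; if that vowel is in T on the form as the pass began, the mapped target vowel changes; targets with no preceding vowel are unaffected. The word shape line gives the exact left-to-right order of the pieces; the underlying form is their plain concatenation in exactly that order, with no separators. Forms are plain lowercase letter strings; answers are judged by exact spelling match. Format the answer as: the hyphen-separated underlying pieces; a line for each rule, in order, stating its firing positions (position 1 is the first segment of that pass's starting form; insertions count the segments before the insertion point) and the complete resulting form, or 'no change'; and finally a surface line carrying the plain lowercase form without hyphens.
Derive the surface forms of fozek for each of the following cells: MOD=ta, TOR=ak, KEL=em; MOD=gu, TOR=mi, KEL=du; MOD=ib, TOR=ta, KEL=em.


cell MOD=ta, TOR=ak, KEL=em:
underlying: gu-fozek-dit-po
1. 0 -> i / C _ C: inserts after position(s) 7, 10: gufozekiditipo
2. o -> e, u -> i / F C0 _: fires at position(s) 14: gufozekiditipe
surface: gufozekiditipe

cell MOD=gu, TOR=mi, KEL=du:
underlying: de-fozek-sa-gd
1. 0 -> i / C _ C: inserts after position(s) 7, 10: defozekisagid
2. o -> e, u -> i / F C0 _: fires at position(s) 4: defezekisagid
surface: defezekisagid

cell MOD=ib, TOR=ta, KEL=em:
underlying: gu-fozek-fz-za
1. 0 -> i / C _ C: inserts after position(s) 7, 8, 9: gufozekifiziza
2. o -> e, u -> i / F C0 _: no change
surface: gufozekifiziza


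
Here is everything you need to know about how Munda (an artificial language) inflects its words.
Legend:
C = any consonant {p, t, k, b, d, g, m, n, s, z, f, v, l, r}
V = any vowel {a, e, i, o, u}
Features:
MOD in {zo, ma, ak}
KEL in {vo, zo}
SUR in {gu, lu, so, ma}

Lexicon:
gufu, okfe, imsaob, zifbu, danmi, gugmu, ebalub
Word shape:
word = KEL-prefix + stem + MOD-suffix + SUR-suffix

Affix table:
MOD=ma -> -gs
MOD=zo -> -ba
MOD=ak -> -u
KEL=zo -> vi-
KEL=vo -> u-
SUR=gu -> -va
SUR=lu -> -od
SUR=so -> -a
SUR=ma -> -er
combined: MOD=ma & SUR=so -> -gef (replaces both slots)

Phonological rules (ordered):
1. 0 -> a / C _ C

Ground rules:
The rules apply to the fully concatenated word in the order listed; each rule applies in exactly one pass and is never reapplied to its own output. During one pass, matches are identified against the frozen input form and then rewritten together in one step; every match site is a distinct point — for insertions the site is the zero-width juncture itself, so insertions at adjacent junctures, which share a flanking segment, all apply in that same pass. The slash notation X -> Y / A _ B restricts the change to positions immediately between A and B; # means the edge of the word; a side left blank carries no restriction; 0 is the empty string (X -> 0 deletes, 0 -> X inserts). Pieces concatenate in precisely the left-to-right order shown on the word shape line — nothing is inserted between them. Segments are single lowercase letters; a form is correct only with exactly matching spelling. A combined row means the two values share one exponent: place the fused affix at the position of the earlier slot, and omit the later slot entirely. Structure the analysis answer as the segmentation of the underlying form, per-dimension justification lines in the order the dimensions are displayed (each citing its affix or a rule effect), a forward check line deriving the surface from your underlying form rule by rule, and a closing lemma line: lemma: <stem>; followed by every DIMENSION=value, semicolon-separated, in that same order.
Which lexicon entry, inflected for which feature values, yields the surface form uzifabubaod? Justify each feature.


underlying: u-zifbu-ba-od
MOD=zo - signalled by the affix -ba
KEL=vo - signalled by the affix u-
SUR=lu - signalled by the affix -od
check: uzifbubaod -> uzifabubaod
lemma: zifbu; MOD=zo; KEL=vo; SUR=lu


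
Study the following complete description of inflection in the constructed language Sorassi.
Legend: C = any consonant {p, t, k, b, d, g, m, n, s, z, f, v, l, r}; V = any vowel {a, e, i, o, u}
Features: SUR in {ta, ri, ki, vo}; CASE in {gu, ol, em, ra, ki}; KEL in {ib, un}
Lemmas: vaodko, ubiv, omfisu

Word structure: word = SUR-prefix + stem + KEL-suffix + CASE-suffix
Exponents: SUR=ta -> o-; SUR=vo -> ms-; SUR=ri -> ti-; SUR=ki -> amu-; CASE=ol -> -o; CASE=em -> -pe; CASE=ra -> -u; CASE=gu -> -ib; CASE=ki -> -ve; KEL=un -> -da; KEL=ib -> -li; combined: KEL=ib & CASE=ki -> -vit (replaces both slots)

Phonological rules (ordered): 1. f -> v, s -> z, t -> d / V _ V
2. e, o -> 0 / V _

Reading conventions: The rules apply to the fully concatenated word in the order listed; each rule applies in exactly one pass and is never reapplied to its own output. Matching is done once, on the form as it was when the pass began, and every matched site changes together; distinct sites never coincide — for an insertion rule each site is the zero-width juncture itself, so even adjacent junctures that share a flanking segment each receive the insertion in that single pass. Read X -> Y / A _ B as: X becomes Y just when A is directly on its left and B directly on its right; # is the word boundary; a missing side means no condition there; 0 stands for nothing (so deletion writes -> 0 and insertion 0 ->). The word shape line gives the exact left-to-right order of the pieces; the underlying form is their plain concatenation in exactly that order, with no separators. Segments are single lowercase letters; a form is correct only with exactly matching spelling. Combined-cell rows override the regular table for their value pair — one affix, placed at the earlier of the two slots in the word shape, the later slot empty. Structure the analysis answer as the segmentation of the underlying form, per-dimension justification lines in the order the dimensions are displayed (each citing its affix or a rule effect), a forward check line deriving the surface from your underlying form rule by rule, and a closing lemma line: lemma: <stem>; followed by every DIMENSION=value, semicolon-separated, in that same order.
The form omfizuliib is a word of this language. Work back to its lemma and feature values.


underlying: o-omfisu-li-ib
SUR=ta - signalled by the affix o-
CASE=gu - signalled by the affix -ib
KEL=ib - signalled by the affix -li
check: oomfisuliib -> oomfizuliib -> omfizuliib
lemma: omfisu; SUR=ta; CASE=gu; KEL=ib


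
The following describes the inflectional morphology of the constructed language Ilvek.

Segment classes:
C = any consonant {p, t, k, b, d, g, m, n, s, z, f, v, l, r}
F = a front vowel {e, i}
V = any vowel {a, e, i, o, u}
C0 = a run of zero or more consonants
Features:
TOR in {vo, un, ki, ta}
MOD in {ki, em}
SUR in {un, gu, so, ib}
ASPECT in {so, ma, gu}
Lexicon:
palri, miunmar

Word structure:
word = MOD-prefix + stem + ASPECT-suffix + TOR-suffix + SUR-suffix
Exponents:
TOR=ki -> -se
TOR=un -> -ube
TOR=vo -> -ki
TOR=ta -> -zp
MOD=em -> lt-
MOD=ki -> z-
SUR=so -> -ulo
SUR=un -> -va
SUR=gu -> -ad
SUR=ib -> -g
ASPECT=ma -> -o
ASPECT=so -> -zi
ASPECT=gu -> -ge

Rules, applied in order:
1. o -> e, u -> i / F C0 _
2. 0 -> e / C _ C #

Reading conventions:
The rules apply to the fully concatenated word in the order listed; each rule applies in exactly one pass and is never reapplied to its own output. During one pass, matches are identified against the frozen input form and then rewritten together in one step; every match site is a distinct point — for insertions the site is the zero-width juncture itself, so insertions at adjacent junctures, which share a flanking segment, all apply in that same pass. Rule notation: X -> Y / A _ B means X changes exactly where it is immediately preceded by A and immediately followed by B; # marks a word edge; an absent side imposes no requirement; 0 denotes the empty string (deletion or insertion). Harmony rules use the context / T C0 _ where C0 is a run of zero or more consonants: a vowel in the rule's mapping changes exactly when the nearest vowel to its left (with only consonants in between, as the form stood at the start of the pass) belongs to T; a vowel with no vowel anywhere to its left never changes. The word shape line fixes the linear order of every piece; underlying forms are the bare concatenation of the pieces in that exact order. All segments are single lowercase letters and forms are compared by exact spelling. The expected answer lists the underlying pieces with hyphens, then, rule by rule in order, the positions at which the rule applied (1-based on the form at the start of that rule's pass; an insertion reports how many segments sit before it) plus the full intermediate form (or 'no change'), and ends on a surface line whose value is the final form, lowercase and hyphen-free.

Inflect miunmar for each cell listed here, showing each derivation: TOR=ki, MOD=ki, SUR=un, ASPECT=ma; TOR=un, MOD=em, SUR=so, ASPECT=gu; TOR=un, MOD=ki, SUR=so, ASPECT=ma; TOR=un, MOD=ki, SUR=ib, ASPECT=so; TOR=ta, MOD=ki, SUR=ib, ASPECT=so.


cell TOR=ki, MOD=ki, SUR=un, ASPECT=ma:
underlying: z-miunmar-o-se-va
1. o -> e, u -> i / F C0 _: fires at position(s) 4: zmiinmaroseva
2. 0 -> e / C _ C #: no change
surface: zmiinmaroseva

cell TOR=un, MOD=em, SUR=so, ASPECT=gu:
underlying: lt-miunmar-ge-ube-ulo
1. o -> e, u -> i / F C0 _: fires at position(s) 5, 12, 15: ltmiinmargeibeilo
2. 0 -> e / C _ C #: no change
surface: ltmiinmargeibeilo

cell TOR=un, MOD=ki, SUR=so, ASPECT=ma:
underlying: z-miunmar-o-ube-ulo
1. o -> e, u -> i / F C0 _: fires at position(s) 4, 13: zmiinmaroubeilo
2. 0 -> e / C _ C #: no change
surface: zmiinmaroubeilo

cell TOR=un, MOD=ki, SUR=ib, ASPECT=so:
underlying: z-miunmar-zi-ube-g
1. o -> e, u -> i / F C0 _: fires at position(s) 4, 11: zmiinmarziibeg
2. 0 -> e / C _ C #: no change
surface: zmiinmarziibeg

cell TOR=ta, MOD=ki, SUR=ib, ASPECT=so:
underlying: z-miunmar-zi-zp-g
1. o -> e, u -> i / F C0 _: fires at position(s) 4: zmiinmarzizpg
2. 0 -> e / C _ C #: inserts after position(s) 12: zmiinmarzizpeg
surface: zmiinmarzizpeg
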